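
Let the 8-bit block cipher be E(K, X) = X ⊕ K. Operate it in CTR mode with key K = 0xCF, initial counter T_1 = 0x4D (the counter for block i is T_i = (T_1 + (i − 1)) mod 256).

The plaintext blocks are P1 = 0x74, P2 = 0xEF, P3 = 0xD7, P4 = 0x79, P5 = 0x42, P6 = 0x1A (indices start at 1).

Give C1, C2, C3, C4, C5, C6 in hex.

CTR encryption: S_i = E(K, T_i) where T_i is the counter for block i; C_i = P_i ⊕ S_i.
C1: T = 0x4D, S = E(K, T) = 0x82; 0x74 ⊕ 0x82 = 0xF6.
C2: T = 0x4E, S = E(K, T) = 0x81; 0xEF ⊕ 0x81 = 0x6E.
C3: T = 0x4F, S = E(K, T) = 0x80; 0xD7 ⊕ 0x80 = 0x57.
C4: T = 0x50, S = E(K, T) = 0x9F; 0x79 ⊕ 0x9F = 0xE6.
C5: T = 0x51, S = E(K, T) = 0x9E; 0x42 ⊕ 0x9E = 0xDC.
C6: T = 0x52, S = E(K, T) = 0x9D; 0x1A ⊕ 0x9D = 0x87.

C1 = 0xF6, C2 = 0x6E, C3 = 0x57, C4 = 0xE6, C5 = 0xDC, C6 = 0x87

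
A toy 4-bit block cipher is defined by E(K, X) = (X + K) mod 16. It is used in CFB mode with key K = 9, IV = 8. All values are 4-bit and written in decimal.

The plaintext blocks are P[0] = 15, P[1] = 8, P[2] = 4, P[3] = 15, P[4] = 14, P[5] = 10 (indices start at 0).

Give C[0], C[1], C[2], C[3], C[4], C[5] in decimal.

C[0] = 14, C[1] = 15, C[2] = 12, C[3] = 10, C[4] = 13, C[5] = 12

CFB encryption: C_i = P_i ⊕ E(K, C_{i−1}), with C_{−1} = IV.
C[0]: E(K, 8) = 1; 15 ⊕ 1 = 14.
C[1]: E(K, 14) = 7; 8 ⊕ 7 = 15.
C[2]: E(K, 15) = 8; 4 ⊕ 8 = 12.
C[3]: E(K, 12) = 5; 15 ⊕ 5 = 10.
C[4]: E(K, 10) = 3; 14 ⊕ 3 = 13.
C[5]: E(K, 13) = 6; 10 ⊕ 6 = 12.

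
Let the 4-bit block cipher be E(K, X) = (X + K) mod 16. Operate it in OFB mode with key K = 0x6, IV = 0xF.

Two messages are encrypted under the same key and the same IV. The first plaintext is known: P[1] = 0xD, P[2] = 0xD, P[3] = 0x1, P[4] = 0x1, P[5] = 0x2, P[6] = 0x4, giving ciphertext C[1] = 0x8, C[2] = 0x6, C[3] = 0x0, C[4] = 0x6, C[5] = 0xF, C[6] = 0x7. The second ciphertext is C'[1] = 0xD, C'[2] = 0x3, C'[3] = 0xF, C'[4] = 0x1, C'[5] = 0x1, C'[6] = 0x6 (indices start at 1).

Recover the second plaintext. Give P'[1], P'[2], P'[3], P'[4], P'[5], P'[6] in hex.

In OFB with a reused IV, both messages share the same keystream S_i, so C_i ⊕ C'_i = P_i ⊕ P'_i and thus P'_i = P_i ⊕ C_i ⊕ C'_i.
P'[1]: 0xD ⊕ 0x8 ⊕ 0xD = 0x8.
P'[2]: 0xD ⊕ 0x6 ⊕ 0x3 = 0x8.
P'[3]: 0x1 ⊕ 0x0 ⊕ 0xF = 0xE.
P'[4]: 0x1 ⊕ 0x6 ⊕ 0x1 = 0x6.
P'[5]: 0x2 ⊕ 0xF ⊕ 0x1 = 0xC.
P'[6]: 0x4 ⊕ 0x7 ⊕ 0x6 = 0x5.

P'[1] = 0x8, P'[2] = 0x8, P'[3] = 0xE, P'[4] = 0x6, P'[5] = 0xC, P'[6] = 0x5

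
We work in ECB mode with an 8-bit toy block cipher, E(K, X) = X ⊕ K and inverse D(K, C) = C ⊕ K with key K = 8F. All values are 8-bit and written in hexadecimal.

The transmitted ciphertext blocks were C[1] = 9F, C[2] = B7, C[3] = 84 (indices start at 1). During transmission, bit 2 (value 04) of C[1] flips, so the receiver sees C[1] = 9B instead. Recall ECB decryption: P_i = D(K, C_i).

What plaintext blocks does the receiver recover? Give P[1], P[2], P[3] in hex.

Only C[1] changed, to 9B. In ECB, a change in C_i affects only P_i. Decrypting the received ciphertext:
P[1]: D(K, 9B) = 14.
P[2]: D(K, B7) = 38.
P[3]: D(K, 84) = 0B.
Blocks that differ from the original plaintext: P[1].

P[1] = 14, P[2] = 38, P[3] = 0B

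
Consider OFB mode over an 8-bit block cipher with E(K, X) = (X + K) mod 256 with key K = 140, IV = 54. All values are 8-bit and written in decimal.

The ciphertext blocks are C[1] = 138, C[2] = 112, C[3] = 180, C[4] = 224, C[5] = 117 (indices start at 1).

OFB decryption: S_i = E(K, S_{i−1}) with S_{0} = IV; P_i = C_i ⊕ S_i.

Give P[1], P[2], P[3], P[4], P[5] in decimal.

P[1]: S = E(K, 54) = 194; 138 ⊕ 194 = 72.
P[2]: S = E(K, 194) = 78; 112 ⊕ 78 = 62.
P[3]: S = E(K, 78) = 218; 180 ⊕ 218 = 110.
P[4]: S = E(K, 218) = 102; 224 ⊕ 102 = 134.
P[5]: S = E(K, 102) = 242; 117 ⊕ 242 = 135.

P[1] = 72, P[2] = 62, P[3] = 110, P[4] = 134, P[5] = 135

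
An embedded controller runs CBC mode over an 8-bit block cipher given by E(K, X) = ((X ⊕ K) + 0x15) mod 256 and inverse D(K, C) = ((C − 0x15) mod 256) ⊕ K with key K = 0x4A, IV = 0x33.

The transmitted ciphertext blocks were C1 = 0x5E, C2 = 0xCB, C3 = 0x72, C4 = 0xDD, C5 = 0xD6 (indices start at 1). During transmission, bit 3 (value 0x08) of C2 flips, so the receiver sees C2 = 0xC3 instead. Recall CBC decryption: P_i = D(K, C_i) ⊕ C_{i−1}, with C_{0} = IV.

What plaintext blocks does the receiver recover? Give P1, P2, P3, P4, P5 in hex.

P1 = 0x30, P2 = 0xBA, P3 = 0xD4, P4 = 0xF0, P5 = 0x56

Only C2 changed, to 0xC3. In CBC, a change in C_i garbles P_i and flips the same bit in P_{i+1}. Decrypting the received ciphertext:
P1: D(K, 0x5E) = 0x03; 0x03 ⊕ 0x33 = 0x30.
P2: D(K, 0xC3) = 0xE4; 0xE4 ⊕ 0x5E = 0xBA.
P3: D(K, 0x72) = 0x17; 0x17 ⊕ 0xC3 = 0xD4.
P4: D(K, 0xDD) = 0x82; 0x82 ⊕ 0x72 = 0xF0.
P5: D(K, 0xD6) = 0x8B; 0x8B ⊕ 0xDD = 0x56.
Blocks that differ from the original plaintext: P2, P3.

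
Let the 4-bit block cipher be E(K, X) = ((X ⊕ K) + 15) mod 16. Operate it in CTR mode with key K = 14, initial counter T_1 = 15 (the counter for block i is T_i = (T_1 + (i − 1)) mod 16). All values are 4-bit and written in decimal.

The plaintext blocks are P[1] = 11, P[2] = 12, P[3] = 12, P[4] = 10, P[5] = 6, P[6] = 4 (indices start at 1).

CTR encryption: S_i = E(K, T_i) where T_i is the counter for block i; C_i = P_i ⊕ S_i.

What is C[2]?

C[2] = 1

C[1]: T = 15, S = E(K, T) = 0; 11 ⊕ 0 = 11.
C[2]: T = 0, S = E(K, T) = 13; 12 ⊕ 13 = 1.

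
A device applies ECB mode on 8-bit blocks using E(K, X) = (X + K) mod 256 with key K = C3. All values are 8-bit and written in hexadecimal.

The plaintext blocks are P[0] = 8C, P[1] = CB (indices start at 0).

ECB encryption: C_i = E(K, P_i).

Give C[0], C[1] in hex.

C[0]: E(K, 8C) = 4F.
C[1]: E(K, CB) = 8E.

C[0] = 4F, C[1] = 8E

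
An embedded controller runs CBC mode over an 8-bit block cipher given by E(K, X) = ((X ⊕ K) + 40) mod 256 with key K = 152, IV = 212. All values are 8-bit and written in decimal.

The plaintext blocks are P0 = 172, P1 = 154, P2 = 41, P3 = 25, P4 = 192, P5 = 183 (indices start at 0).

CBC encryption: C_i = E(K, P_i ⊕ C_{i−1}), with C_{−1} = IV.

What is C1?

C0: P0 ⊕ 212 = 120; E(K, 120) = 8.
C1: P1 ⊕ 8 = 146; E(K, 146) = 50.

C1 = 50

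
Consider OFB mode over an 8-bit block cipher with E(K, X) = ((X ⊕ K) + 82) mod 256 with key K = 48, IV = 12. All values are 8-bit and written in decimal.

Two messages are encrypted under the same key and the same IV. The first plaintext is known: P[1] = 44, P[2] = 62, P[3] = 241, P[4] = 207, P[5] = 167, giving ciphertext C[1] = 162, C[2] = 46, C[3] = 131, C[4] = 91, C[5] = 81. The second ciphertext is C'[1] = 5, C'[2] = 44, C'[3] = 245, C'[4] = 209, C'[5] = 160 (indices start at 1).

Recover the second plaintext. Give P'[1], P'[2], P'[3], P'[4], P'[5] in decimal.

P'[1] = 139, P'[2] = 60, P'[3] = 135, P'[4] = 69, P'[5] = 86

In OFB with a reused IV, both messages share the same keystream S_i, so C_i ⊕ C'_i = P_i ⊕ P'_i and thus P'_i = P_i ⊕ C_i ⊕ C'_i.
P'[1]: 44 ⊕ 162 ⊕ 5 = 139.
P'[2]: 62 ⊕ 46 ⊕ 44 = 60.
P'[3]: 241 ⊕ 131 ⊕ 245 = 135.
P'[4]: 207 ⊕ 91 ⊕ 209 = 69.
P'[5]: 167 ⊕ 81 ⊕ 160 = 86.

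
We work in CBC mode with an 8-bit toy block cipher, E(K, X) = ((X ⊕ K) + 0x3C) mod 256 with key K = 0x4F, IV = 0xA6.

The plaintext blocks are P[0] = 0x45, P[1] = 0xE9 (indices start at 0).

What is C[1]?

CBC encryption: C_i = E(K, P_i ⊕ C_{i−1}), with C_{−1} = IV.
C[0]: P[0] ⊕ 0xA6 = 0xE3; E(K, 0xE3) = 0xE8.
C[1]: P[1] ⊕ 0xE8 = 0x01; E(K, 0x01) = 0x8A.

C[1] = 0x8A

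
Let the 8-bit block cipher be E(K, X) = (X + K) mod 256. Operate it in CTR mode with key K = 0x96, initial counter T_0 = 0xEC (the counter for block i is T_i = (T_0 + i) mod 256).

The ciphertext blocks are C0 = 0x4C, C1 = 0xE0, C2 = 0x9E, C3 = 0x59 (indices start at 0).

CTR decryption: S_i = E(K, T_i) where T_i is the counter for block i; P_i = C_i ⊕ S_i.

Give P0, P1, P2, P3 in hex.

P0: T = 0xEC, S = E(K, T) = 0x82; 0x4C ⊕ 0x82 = 0xCE.
P1: T = 0xED, S = E(K, T) = 0x83; 0xE0 ⊕ 0x83 = 0x63.
P2: T = 0xEE, S = E(K, T) = 0x84; 0x9E ⊕ 0x84 = 0x1A.
P3: T = 0xEF, S = E(K, T) = 0x85; 0x59 ⊕ 0x85 = 0xDC.

P0 = 0xCE, P1 = 0x63, P2 = 0x1A, P3 = 0xDC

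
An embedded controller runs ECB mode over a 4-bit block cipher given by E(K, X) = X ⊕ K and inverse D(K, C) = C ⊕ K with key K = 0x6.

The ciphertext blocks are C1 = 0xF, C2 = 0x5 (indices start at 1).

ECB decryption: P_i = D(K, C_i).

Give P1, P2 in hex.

P1 = 0x9, P2 = 0x3

P1: D(K, 0xF) = 0x9.
P2: D(K, 0x5) = 0x3.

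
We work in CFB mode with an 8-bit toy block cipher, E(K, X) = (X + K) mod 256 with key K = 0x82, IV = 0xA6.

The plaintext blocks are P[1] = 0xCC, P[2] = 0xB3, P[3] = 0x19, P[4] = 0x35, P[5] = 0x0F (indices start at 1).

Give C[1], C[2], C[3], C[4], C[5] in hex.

CFB encryption: C_i = P_i ⊕ E(K, C_{i−1}), with C_{0} = IV.
C[1]: E(K, 0xA6) = 0x28; 0xCC ⊕ 0x28 = 0xE4.
C[2]: E(K, 0xE4) = 0x66; 0xB3 ⊕ 0x66 = 0xD5.
C[3]: E(K, 0xD5) = 0x57; 0x19 ⊕ 0x57 = 0x4E.
C[4]: E(K, 0x4E) = 0xD0; 0x35 ⊕ 0xD0 = 0xE5.
C[5]: E(K, 0xE5) = 0x67; 0x0F ⊕ 0x67 = 0x68.

C[1] = 0xE4, C[2] = 0xD5, C[3] = 0x4E, C[4] = 0xE5, C[5] = 0x68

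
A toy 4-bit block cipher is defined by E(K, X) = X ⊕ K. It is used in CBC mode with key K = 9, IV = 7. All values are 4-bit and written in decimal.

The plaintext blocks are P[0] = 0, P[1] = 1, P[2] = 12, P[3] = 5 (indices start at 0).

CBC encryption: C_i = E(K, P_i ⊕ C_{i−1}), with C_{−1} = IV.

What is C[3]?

C[0]: P[0] ⊕ 7 = 7; E(K, 7) = 14.
C[1]: P[1] ⊕ 14 = 15; E(K, 15) = 6.
C[2]: P[2] ⊕ 6 = 10; E(K, 10) = 3.
C[3]: P[3] ⊕ 3 = 6; E(K, 6) = 15.

C[3] = 15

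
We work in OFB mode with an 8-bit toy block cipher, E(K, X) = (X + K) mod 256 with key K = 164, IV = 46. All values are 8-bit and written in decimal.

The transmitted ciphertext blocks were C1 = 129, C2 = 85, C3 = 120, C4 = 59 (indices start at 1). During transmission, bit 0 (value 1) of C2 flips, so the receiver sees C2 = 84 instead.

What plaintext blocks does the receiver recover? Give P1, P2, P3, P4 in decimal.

OFB decryption: S_i = E(K, S_{i−1}) with S_{0} = IV; P_i = C_i ⊕ S_i.
Only C2 changed, to 84. In OFB, a change in C_i flips the same bit in P_i only; the keystream is unaffected. Decrypting the received ciphertext:
P1: S = E(K, 46) = 210; 129 ⊕ 210 = 83.
P2: S = E(K, 210) = 118; 84 ⊕ 118 = 34.
P3: S = E(K, 118) = 26; 120 ⊕ 26 = 98.
P4: S = E(K, 26) = 190; 59 ⊕ 190 = 133.
Blocks that differ from the original plaintext: P2.

P1 = 83, P2 = 34, P3 = 98, P4 = 133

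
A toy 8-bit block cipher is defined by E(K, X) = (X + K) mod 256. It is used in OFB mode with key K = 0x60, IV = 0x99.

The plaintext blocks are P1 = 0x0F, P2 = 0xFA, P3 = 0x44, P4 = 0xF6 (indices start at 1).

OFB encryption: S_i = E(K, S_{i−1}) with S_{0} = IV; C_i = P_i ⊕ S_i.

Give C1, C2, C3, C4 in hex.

C1 = 0xF6, C2 = 0xA3, C3 = 0xFD, C4 = 0xEF

C1: S = E(K, 0x99) = 0xF9; 0x0F ⊕ 0xF9 = 0xF6.
C2: S = E(K, 0xF9) = 0x59; 0xFA ⊕ 0x59 = 0xA3.
C3: S = E(K, 0x59) = 0xB9; 0x44 ⊕ 0xB9 = 0xFD.
C4: S = E(K, 0xB9) = 0x19; 0xF6 ⊕ 0x19 = 0xEF.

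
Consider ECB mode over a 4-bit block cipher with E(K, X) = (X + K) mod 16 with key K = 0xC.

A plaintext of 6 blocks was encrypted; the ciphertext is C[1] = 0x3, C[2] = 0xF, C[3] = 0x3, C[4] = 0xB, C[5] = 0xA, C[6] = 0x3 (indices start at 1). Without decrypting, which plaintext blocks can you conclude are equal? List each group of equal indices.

P[1] = P[3] = P[6]

ECB encrypts each block independently with the same key, so equal ciphertext blocks imply equal plaintext blocks.
C[1] = C[3] = C[6] = 0x3, so P[1] = P[3] = P[6].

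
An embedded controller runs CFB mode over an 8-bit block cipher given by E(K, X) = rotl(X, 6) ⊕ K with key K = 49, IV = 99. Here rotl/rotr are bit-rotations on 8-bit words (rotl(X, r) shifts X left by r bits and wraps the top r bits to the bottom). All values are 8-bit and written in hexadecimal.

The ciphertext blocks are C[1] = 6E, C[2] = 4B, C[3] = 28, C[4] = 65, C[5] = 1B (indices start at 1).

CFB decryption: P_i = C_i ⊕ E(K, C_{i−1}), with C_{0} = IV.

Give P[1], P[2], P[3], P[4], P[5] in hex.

P[1] = 41, P[2] = 99, P[3] = B3, P[4] = 26, P[5] = 0B

P[1]: E(K, 99) = 2F; 6E ⊕ 2F = 41.
P[2]: E(K, 6E) = D2; 4B ⊕ D2 = 99.
P[3]: E(K, 4B) = 9B; 28 ⊕ 9B = B3.
P[4]: E(K, 28) = 43; 65 ⊕ 43 = 26.
P[5]: E(K, 65) = 10; 1B ⊕ 10 = 0B.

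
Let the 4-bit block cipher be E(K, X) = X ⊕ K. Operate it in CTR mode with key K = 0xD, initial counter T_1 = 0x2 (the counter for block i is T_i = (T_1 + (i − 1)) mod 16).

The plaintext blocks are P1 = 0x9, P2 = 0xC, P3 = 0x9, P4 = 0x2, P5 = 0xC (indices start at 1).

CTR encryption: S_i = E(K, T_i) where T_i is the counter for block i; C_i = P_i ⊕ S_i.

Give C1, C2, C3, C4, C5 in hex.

C1 = 0x6, C2 = 0x2, C3 = 0x0, C4 = 0xA, C5 = 0x7

C1: T = 0x2, S = E(K, T) = 0xF; 0x9 ⊕ 0xF = 0x6.
C2: T = 0x3, S = E(K, T) = 0xE; 0xC ⊕ 0xE = 0x2.
C3: T = 0x4, S = E(K, T) = 0x9; 0x9 ⊕ 0x9 = 0x0.
C4: T = 0x5, S = E(K, T) = 0x8; 0x2 ⊕ 0x8 = 0xA.
C5: T = 0x6, S = E(K, T) = 0xB; 0xC ⊕ 0xB = 0x7.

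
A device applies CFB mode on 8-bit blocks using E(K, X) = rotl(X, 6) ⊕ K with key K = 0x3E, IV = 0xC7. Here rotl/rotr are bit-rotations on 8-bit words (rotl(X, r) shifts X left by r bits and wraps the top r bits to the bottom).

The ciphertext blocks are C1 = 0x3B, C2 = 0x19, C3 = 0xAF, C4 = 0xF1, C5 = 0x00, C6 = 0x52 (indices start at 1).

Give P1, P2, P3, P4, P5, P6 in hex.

P1 = 0xF4, P2 = 0xE9, P3 = 0xD7, P4 = 0x24, P5 = 0x42, P6 = 0x6C

CFB decryption: P_i = C_i ⊕ E(K, C_{i−1}), with C_{0} = IV.
P1: E(K, 0xC7) = 0xCF; 0x3B ⊕ 0xCF = 0xF4.
P2: E(K, 0x3B) = 0xF0; 0x19 ⊕ 0xF0 = 0xE9.
P3: E(K, 0x19) = 0x78; 0xAF ⊕ 0x78 = 0xD7.
P4: E(K, 0xAF) = 0xD5; 0xF1 ⊕ 0xD5 = 0x24.
P5: E(K, 0xF1) = 0x42; 0x00 ⊕ 0x42 = 0x42.
P6: E(K, 0x00) = 0x3E; 0x52 ⊕ 0x3E = 0x6C.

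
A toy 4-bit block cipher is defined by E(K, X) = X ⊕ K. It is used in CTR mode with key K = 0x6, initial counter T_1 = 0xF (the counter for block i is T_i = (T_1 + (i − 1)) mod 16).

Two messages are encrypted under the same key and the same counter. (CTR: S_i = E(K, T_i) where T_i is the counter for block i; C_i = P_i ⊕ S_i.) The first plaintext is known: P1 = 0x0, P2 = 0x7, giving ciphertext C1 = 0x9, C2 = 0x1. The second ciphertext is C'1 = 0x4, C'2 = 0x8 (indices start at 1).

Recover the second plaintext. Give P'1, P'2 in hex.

In CTR with a reused counter, both messages share the same keystream S_i, so C_i ⊕ C'_i = P_i ⊕ P'_i and thus P'_i = P_i ⊕ C_i ⊕ C'_i.
P'1: 0x0 ⊕ 0x9 ⊕ 0x4 = 0xD.
P'2: 0x7 ⊕ 0x1 ⊕ 0x8 = 0xE.

P'1 = 0xD, P'2 = 0xE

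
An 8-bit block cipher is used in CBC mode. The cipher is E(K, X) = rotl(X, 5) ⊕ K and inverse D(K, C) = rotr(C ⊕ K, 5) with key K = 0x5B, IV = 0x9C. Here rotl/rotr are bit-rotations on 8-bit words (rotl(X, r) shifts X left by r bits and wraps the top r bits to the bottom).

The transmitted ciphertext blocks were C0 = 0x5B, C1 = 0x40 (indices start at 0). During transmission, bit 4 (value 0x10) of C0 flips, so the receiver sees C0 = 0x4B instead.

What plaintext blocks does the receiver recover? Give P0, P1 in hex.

CBC decryption: P_i = D(K, C_i) ⊕ C_{i−1}, with C_{−1} = IV.
Only C0 changed, to 0x4B. In CBC, a change in C_i garbles P_i and flips the same bit in P_{i+1}. Decrypting the received ciphertext:
P0: D(K, 0x4B) = 0x80; 0x80 ⊕ 0x9C = 0x1C.
P1: D(K, 0x40) = 0xD8; 0xD8 ⊕ 0x4B = 0x93.
Blocks that differ from the original plaintext: P0, P1.

P0 = 0x1C, P1 = 0x93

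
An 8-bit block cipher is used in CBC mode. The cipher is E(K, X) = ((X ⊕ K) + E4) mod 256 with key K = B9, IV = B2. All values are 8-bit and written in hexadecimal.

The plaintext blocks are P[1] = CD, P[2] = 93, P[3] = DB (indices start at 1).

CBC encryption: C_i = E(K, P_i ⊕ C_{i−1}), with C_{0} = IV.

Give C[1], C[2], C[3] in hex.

C[1] = AA, C[2] = 64, C[3] = EA

C[1]: P[1] ⊕ B2 = 7F; E(K, 7F) = AA.
C[2]: P[2] ⊕ AA = 39; E(K, 39) = 64.
C[3]: P[3] ⊕ 64 = BF; E(K, BF) = EA.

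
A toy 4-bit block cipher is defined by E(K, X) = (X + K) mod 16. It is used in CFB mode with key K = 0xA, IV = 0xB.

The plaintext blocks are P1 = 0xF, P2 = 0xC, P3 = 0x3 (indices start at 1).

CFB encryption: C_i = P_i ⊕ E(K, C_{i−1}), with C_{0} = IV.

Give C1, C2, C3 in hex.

C1 = 0xA, C2 = 0x8, C3 = 0x1

C1: E(K, 0xB) = 0x5; 0xF ⊕ 0x5 = 0xA.
C2: E(K, 0xA) = 0x4; 0xC ⊕ 0x4 = 0x8.
C3: E(K, 0x8) = 0x2; 0x3 ⊕ 0x2 = 0x1.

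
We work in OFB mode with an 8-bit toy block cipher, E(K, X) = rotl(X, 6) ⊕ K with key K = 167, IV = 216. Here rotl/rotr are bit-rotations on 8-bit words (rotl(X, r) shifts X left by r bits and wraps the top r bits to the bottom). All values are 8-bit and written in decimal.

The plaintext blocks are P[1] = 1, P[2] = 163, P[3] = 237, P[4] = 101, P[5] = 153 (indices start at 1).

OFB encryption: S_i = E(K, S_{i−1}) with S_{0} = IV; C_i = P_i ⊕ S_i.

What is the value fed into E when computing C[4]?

C[1]: S = E(K, 216) = 145; 1 ⊕ 145 = 144.
C[2]: S = E(K, 145) = 195; 163 ⊕ 195 = 96.
C[3]: S = E(K, 195) = 87; 237 ⊕ 87 = 186.
C[4]: S = E(K, 87) = 114; 101 ⊕ 114 = 23.
So the input to E for block [4] is 87.

87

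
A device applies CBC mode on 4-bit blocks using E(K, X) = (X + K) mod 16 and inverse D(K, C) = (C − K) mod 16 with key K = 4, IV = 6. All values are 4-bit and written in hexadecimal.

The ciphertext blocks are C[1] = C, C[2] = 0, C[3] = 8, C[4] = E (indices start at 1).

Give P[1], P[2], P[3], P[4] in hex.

P[1] = E, P[2] = 0, P[3] = 4, P[4] = 2

CBC decryption: P_i = D(K, C_i) ⊕ C_{i−1}, with C_{0} = IV.
P[1]: D(K, C) = 8; 8 ⊕ 6 = E.
P[2]: D(K, 0) = C; C ⊕ C = 0.
P[3]: D(K, 8) = 4; 4 ⊕ 0 = 4.
P[4]: D(K, E) = A; A ⊕ 8 = 2.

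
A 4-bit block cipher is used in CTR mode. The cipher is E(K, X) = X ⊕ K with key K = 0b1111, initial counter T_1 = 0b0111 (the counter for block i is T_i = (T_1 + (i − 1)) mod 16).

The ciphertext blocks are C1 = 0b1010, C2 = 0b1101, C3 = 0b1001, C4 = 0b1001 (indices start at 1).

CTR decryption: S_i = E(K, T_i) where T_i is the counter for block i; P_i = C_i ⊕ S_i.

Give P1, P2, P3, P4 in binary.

P1: T = 0b0111, S = E(K, T) = 0b1000; 0b1010 ⊕ 0b1000 = 0b0010.
P2: T = 0b1000, S = E(K, T) = 0b0111; 0b1101 ⊕ 0b0111 = 0b1010.
P3: T = 0b1001, S = E(K, T) = 0b0110; 0b1001 ⊕ 0b0110 = 0b1111.
P4: T = 0b1010, S = E(K, T) = 0b0101; 0b1001 ⊕ 0b0101 = 0b1100.

P1 = 0b0010, P2 = 0b1010, P3 = 0b1111, P4 = 0b1100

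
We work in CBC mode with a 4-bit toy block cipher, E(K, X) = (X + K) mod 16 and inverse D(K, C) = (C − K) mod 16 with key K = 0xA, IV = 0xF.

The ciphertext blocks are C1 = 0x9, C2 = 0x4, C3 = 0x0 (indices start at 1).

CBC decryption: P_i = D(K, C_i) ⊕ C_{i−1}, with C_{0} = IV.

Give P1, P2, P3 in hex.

P1 = 0x0, P2 = 0x3, P3 = 0x2

P1: D(K, 0x9) = 0xF; 0xF ⊕ 0xF = 0x0.
P2: D(K, 0x4) = 0xA; 0xA ⊕ 0x9 = 0x3.
P3: D(K, 0x0) = 0x6; 0x6 ⊕ 0x4 = 0x2.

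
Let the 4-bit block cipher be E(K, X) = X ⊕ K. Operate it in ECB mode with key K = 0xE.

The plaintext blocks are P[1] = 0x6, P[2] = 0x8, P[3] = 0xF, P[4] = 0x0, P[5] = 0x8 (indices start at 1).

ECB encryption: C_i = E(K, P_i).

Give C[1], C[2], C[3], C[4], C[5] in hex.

C[1]: E(K, 0x6) = 0x8.
C[2]: E(K, 0x8) = 0x6.
C[3]: E(K, 0xF) = 0x1.
C[4]: E(K, 0x0) = 0xE.
C[5]: E(K, 0x8) = 0x6.

C[1] = 0x8, C[2] = 0x6, C[3] = 0x1, C[4] = 0xE, C[5] = 0x6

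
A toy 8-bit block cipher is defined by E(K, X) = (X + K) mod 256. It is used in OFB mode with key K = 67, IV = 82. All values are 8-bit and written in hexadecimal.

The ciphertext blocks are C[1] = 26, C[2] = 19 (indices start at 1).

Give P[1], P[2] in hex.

P[1] = CF, P[2] = 49

OFB decryption: S_i = E(K, S_{i−1}) with S_{0} = IV; P_i = C_i ⊕ S_i.
P[1]: S = E(K, 82) = E9; 26 ⊕ E9 = CF.
P[2]: S = E(K, E9) = 50; 19 ⊕ 50 = 49.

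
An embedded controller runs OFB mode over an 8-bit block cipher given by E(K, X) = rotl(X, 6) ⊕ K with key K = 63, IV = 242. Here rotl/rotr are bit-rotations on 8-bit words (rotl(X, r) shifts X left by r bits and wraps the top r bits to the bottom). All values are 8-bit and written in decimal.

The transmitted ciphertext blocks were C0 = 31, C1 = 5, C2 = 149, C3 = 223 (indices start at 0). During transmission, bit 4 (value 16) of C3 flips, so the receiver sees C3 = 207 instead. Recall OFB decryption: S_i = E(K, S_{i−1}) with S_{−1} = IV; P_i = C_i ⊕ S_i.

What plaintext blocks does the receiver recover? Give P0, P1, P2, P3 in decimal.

P0 = 156, P1 = 218, P2 = 93, P3 = 194

Only C3 changed, to 207. In OFB, a change in C_i flips the same bit in P_i only; the keystream is unaffected. Decrypting the received ciphertext:
P0: S = E(K, 242) = 131; 31 ⊕ 131 = 156.
P1: S = E(K, 131) = 223; 5 ⊕ 223 = 218.
P2: S = E(K, 223) = 200; 149 ⊕ 200 = 93.
P3: S = E(K, 200) = 13; 207 ⊕ 13 = 194.
Blocks that differ from the original plaintext: P3.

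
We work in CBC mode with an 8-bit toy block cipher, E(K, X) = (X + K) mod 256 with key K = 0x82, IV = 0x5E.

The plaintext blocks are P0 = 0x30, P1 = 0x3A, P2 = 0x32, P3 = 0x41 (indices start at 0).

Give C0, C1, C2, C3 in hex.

CBC encryption: C_i = E(K, P_i ⊕ C_{i−1}), with C_{−1} = IV.
C0: P0 ⊕ 0x5E = 0x6E; E(K, 0x6E) = 0xF0.
C1: P1 ⊕ 0xF0 = 0xCA; E(K, 0xCA) = 0x4C.
C2: P2 ⊕ 0x4C = 0x7E; E(K, 0x7E) = 0x00.
C3: P3 ⊕ 0x00 = 0x41; E(K, 0x41) = 0xC3.

C0 = 0xF0, C1 = 0x4C, C2 = 0x00, C3 = 0xC3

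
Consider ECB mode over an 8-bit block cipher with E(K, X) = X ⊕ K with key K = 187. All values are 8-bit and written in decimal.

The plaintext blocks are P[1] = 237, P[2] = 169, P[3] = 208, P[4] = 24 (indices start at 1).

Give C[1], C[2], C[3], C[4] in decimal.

C[1] = 86, C[2] = 18, C[3] = 107, C[4] = 163

ECB encryption: C_i = E(K, P_i).
C[1]: E(K, 237) = 86.
C[2]: E(K, 169) = 18.
C[3]: E(K, 208) = 107.
C[4]: E(K, 24) = 163.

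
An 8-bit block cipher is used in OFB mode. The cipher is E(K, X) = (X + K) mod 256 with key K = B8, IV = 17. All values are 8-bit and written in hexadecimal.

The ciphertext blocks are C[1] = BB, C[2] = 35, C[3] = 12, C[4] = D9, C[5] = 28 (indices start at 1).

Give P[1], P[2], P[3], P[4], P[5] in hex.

P[1] = 74, P[2] = B2, P[3] = 2D, P[4] = 2E, P[5] = 87

OFB decryption: S_i = E(K, S_{i−1}) with S_{0} = IV; P_i = C_i ⊕ S_i.
P[1]: S = E(K, 17) = CF; BB ⊕ CF = 74.
P[2]: S = E(K, CF) = 87; 35 ⊕ 87 = B2.
P[3]: S = E(K, 87) = 3F; 12 ⊕ 3F = 2D.
P[4]: S = E(K, 3F) = F7; D9 ⊕ F7 = 2E.
P[5]: S = E(K, F7) = AF; 28 ⊕ AF = 87.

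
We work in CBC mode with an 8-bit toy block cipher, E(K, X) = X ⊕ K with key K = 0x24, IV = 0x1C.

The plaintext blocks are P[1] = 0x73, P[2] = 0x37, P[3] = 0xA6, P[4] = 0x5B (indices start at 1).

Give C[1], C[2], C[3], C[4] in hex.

C[1] = 0x4B, C[2] = 0x58, C[3] = 0xDA, C[4] = 0xA5

CBC encryption: C_i = E(K, P_i ⊕ C_{i−1}), with C_{0} = IV.
C[1]: P[1] ⊕ 0x1C = 0x6F; E(K, 0x6F) = 0x4B.
C[2]: P[2] ⊕ 0x4B = 0x7C; E(K, 0x7C) = 0x58.
C[3]: P[3] ⊕ 0x58 = 0xFE; E(K, 0xFE) = 0xDA.
C[4]: P[4] ⊕ 0xDA = 0x81; E(K, 0x81) = 0xA5.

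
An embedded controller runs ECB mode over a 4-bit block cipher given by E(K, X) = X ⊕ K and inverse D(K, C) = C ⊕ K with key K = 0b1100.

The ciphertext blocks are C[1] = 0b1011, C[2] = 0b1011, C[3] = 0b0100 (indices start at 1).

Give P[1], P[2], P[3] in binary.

P[1] = 0b0111, P[2] = 0b0111, P[3] = 0b1000

ECB decryption: P_i = D(K, C_i).
P[1]: D(K, 0b1011) = 0b0111.
P[2]: D(K, 0b1011) = 0b0111.
P[3]: D(K, 0b0100) = 0b1000.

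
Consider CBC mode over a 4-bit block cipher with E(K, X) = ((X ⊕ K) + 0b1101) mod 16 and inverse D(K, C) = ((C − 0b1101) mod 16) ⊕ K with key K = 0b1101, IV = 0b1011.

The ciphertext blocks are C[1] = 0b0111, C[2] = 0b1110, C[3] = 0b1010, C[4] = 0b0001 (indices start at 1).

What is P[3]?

P[3] = 0b1110

CBC decryption: P_i = D(K, C_i) ⊕ C_{i−1}, with C_{0} = IV.
P[3]: D(K, 0b1010) = 0b0000; 0b0000 ⊕ 0b1110 = 0b1110.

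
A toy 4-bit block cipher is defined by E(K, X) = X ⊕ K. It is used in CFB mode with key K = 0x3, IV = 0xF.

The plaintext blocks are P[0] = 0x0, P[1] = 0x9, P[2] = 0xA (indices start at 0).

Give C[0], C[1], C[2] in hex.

CFB encryption: C_i = P_i ⊕ E(K, C_{i−1}), with C_{−1} = IV.
C[0]: E(K, 0xF) = 0xC; 0x0 ⊕ 0xC = 0xC.
C[1]: E(K, 0xC) = 0xF; 0x9 ⊕ 0xF = 0x6.
C[2]: E(K, 0x6) = 0x5; 0xA ⊕ 0x5 = 0xF.

C[0] = 0xC, C[1] = 0x6, C[2] = 0xF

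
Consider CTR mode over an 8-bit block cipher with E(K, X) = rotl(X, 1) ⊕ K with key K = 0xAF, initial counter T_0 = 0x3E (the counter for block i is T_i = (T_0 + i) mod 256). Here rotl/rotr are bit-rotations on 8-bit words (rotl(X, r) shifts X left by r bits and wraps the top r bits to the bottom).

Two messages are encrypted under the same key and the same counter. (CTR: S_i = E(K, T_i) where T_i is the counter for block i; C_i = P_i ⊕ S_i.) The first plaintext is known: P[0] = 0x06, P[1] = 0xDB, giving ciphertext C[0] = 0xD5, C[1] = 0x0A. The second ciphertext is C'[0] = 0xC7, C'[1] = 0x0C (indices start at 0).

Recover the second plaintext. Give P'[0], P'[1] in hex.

P'[0] = 0x14, P'[1] = 0xDD

In CTR with a reused counter, both messages share the same keystream S_i, so C_i ⊕ C'_i = P_i ⊕ P'_i and thus P'_i = P_i ⊕ C_i ⊕ C'_i.
P'[0]: 0x06 ⊕ 0xD5 ⊕ 0xC7 = 0x14.
P'[1]: 0xDB ⊕ 0x0A ⊕ 0x0C = 0xDD.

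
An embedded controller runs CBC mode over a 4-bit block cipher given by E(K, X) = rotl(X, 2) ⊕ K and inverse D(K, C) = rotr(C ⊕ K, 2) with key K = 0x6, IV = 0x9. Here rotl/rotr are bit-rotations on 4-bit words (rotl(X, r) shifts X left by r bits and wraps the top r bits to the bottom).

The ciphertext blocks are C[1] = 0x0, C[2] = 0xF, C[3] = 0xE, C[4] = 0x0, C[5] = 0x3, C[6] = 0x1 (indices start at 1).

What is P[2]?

CBC decryption: P_i = D(K, C_i) ⊕ C_{i−1}, with C_{0} = IV.
P[2]: D(K, 0xF) = 0x6; 0x6 ⊕ 0x0 = 0x6.

P[2] = 0x6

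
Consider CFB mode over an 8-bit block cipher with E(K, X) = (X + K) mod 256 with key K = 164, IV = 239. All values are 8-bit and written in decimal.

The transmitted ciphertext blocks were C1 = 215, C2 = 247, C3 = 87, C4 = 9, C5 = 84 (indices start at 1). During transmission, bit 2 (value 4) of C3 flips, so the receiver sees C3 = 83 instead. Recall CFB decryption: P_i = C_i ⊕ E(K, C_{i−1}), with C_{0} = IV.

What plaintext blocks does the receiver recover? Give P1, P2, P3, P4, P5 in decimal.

Only C3 changed, to 83. In CFB, a change in C_i flips the same bit in P_i and garbles P_{i+1}. Decrypting the received ciphertext:
P1: E(K, 239) = 147; 215 ⊕ 147 = 68.
P2: E(K, 215) = 123; 247 ⊕ 123 = 140.
P3: E(K, 247) = 155; 83 ⊕ 155 = 200.
P4: E(K, 83) = 247; 9 ⊕ 247 = 254.
P5: E(K, 9) = 173; 84 ⊕ 173 = 249.
Blocks that differ from the original plaintext: P3, P4.

P1 = 68, P2 = 140, P3 = 200, P4 = 254, P5 = 249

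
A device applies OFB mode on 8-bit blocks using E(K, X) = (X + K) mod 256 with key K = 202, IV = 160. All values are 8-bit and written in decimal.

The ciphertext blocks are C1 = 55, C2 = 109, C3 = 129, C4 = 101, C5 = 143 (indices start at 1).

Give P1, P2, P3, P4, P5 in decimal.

P1 = 93, P2 = 89, P3 = 127, P4 = 173, P5 = 29

OFB decryption: S_i = E(K, S_{i−1}) with S_{0} = IV; P_i = C_i ⊕ S_i.
P1: S = E(K, 160) = 106; 55 ⊕ 106 = 93.
P2: S = E(K, 106) = 52; 109 ⊕ 52 = 89.
P3: S = E(K, 52) = 254; 129 ⊕ 254 = 127.
P4: S = E(K, 254) = 200; 101 ⊕ 200 = 173.
P5: S = E(K, 200) = 146; 143 ⊕ 146 = 29.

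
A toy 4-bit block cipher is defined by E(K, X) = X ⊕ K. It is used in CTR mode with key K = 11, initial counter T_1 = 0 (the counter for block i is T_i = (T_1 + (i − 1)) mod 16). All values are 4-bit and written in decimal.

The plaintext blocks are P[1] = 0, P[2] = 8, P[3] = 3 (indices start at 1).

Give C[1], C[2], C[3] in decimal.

C[1] = 11, C[2] = 2, C[3] = 10

CTR encryption: S_i = E(K, T_i) where T_i is the counter for block i; C_i = P_i ⊕ S_i.
C[1]: T = 0, S = E(K, T) = 11; 0 ⊕ 11 = 11.
C[2]: T = 1, S = E(K, T) = 10; 8 ⊕ 10 = 2.
C[3]: T = 2, S = E(K, T) = 9; 3 ⊕ 9 = 10.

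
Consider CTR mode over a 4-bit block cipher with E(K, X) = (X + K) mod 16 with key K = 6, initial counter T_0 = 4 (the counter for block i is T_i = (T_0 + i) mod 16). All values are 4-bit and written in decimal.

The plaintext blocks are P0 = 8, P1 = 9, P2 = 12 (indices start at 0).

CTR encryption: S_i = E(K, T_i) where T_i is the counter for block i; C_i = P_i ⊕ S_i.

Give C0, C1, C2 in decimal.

C0: T = 4, S = E(K, T) = 10; 8 ⊕ 10 = 2.
C1: T = 5, S = E(K, T) = 11; 9 ⊕ 11 = 2.
C2: T = 6, S = E(K, T) = 12; 12 ⊕ 12 = 0.

C0 = 2, C1 = 2, C2 = 0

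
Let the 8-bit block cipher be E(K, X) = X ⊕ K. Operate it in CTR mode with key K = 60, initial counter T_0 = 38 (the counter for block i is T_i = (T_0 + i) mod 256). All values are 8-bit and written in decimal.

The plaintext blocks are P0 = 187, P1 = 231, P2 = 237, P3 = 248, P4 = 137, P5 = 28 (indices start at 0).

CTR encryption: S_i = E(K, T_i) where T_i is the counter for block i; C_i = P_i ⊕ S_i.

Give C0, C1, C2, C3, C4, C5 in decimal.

C0: T = 38, S = E(K, T) = 26; 187 ⊕ 26 = 161.
C1: T = 39, S = E(K, T) = 27; 231 ⊕ 27 = 252.
C2: T = 40, S = E(K, T) = 20; 237 ⊕ 20 = 249.
C3: T = 41, S = E(K, T) = 21; 248 ⊕ 21 = 237.
C4: T = 42, S = E(K, T) = 22; 137 ⊕ 22 = 159.
C5: T = 43, S = E(K, T) = 23; 28 ⊕ 23 = 11.

C0 = 161, C1 = 252, C2 = 249, C3 = 237, C4 = 159, C5 = 11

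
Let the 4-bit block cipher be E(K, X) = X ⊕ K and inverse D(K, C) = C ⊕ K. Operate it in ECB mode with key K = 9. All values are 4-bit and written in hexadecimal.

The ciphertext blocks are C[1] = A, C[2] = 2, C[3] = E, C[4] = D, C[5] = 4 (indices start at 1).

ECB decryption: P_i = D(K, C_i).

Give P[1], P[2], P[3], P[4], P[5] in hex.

P[1] = 3, P[2] = B, P[3] = 7, P[4] = 4, P[5] = D

P[1]: D(K, A) = 3.
P[2]: D(K, 2) = B.
P[3]: D(K, E) = 7.
P[4]: D(K, D) = 4.
P[5]: D(K, 4) = D.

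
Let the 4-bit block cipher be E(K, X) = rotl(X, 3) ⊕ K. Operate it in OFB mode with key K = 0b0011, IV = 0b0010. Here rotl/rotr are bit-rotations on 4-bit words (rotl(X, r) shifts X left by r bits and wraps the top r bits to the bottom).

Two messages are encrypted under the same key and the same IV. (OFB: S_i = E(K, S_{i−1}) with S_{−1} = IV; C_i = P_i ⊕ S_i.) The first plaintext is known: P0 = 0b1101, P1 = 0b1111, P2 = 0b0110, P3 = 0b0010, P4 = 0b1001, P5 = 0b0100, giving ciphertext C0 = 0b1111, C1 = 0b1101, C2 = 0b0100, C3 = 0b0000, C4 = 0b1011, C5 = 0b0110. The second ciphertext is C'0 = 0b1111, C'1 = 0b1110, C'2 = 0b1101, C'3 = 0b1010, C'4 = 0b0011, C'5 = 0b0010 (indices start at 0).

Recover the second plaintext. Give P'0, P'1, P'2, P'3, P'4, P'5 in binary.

P'0 = 0b1101, P'1 = 0b1100, P'2 = 0b1111, P'3 = 0b1000, P'4 = 0b0001, P'5 = 0b0000

In OFB with a reused IV, both messages share the same keystream S_i, so C_i ⊕ C'_i = P_i ⊕ P'_i and thus P'_i = P_i ⊕ C_i ⊕ C'_i.
P'0: 0b1101 ⊕ 0b1111 ⊕ 0b1111 = 0b1101.
P'1: 0b1111 ⊕ 0b1101 ⊕ 0b1110 = 0b1100.
P'2: 0b0110 ⊕ 0b0100 ⊕ 0b1101 = 0b1111.
P'3: 0b0010 ⊕ 0b0000 ⊕ 0b1010 = 0b1000.
P'4: 0b1001 ⊕ 0b1011 ⊕ 0b0011 = 0b0001.
P'5: 0b0100 ⊕ 0b0110 ⊕ 0b0010 = 0b0000.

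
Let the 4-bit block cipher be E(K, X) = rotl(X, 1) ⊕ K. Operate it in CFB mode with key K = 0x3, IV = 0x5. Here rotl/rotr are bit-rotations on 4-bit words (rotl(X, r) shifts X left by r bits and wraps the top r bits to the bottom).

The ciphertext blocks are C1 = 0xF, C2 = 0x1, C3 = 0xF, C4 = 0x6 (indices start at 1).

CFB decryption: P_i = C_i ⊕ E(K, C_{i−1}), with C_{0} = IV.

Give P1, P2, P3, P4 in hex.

P1 = 0x6, P2 = 0xD, P3 = 0xE, P4 = 0xA

P1: E(K, 0x5) = 0x9; 0xF ⊕ 0x9 = 0x6.
P2: E(K, 0xF) = 0xC; 0x1 ⊕ 0xC = 0xD.
P3: E(K, 0x1) = 0x1; 0xF ⊕ 0x1 = 0xE.
P4: E(K, 0xF) = 0xC; 0x6 ⊕ 0xC = 0xA.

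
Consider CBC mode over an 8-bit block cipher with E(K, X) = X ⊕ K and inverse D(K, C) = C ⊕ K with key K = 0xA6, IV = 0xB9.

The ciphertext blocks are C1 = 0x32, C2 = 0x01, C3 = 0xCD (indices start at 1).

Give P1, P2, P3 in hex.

P1 = 0x2D, P2 = 0x95, P3 = 0x6A

CBC decryption: P_i = D(K, C_i) ⊕ C_{i−1}, with C_{0} = IV.
P1: D(K, 0x32) = 0x94; 0x94 ⊕ 0xB9 = 0x2D.
P2: D(K, 0x01) = 0xA7; 0xA7 ⊕ 0x32 = 0x95.
P3: D(K, 0xCD) = 0x6B; 0x6B ⊕ 0x01 = 0x6A.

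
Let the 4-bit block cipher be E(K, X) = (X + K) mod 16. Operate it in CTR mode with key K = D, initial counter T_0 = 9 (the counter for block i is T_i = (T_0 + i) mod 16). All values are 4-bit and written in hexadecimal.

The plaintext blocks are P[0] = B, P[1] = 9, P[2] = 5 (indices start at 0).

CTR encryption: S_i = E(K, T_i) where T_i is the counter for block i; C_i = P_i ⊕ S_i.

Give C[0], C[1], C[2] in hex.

C[0]: T = 9, S = E(K, T) = 6; B ⊕ 6 = D.
C[1]: T = A, S = E(K, T) = 7; 9 ⊕ 7 = E.
C[2]: T = B, S = E(K, T) = 8; 5 ⊕ 8 = D.

C[0] = D, C[1] = E, C[2] = D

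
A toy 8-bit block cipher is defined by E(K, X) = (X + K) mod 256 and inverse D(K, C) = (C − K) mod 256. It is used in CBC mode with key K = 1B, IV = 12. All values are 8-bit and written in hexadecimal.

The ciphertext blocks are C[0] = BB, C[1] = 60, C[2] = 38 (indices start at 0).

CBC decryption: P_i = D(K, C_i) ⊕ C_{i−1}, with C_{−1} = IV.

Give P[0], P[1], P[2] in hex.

P[0]: D(K, BB) = A0; A0 ⊕ 12 = B2.
P[1]: D(K, 60) = 45; 45 ⊕ BB = FE.
P[2]: D(K, 38) = 1D; 1D ⊕ 60 = 7D.

P[0] = B2, P[1] = FE, P[2] = 7D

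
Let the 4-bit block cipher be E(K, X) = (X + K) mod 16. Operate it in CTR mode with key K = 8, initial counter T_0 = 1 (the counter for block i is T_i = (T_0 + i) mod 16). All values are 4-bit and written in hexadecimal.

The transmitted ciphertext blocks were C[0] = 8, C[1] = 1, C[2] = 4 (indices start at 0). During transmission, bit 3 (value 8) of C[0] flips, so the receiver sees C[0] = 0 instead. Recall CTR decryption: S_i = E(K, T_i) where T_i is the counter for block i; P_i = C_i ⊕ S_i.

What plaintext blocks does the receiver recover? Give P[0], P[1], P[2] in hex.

Only C[0] changed, to 0. In CTR, a change in C_i flips the same bit in P_i only; the keystream is unaffected. Decrypting the received ciphertext:
P[0]: T = 1, S = E(K, T) = 9; 0 ⊕ 9 = 9.
P[1]: T = 2, S = E(K, T) = A; 1 ⊕ A = B.
P[2]: T = 3, S = E(K, T) = B; 4 ⊕ B = F.
Blocks that differ from the original plaintext: P[0].

P[0] = 9, P[1] = B, P[2] = F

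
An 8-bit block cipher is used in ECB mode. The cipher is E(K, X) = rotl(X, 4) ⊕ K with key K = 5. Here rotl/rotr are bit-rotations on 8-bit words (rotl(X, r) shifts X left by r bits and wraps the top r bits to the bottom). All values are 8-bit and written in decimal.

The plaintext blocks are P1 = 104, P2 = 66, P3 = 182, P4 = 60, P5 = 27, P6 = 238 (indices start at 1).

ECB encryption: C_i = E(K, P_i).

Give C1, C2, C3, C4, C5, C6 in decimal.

C1: E(K, 104) = 131.
C2: E(K, 66) = 33.
C3: E(K, 182) = 110.
C4: E(K, 60) = 198.
C5: E(K, 27) = 180.
C6: E(K, 238) = 235.

C1 = 131, C2 = 33, C3 = 110, C4 = 198, C5 = 180, C6 = 235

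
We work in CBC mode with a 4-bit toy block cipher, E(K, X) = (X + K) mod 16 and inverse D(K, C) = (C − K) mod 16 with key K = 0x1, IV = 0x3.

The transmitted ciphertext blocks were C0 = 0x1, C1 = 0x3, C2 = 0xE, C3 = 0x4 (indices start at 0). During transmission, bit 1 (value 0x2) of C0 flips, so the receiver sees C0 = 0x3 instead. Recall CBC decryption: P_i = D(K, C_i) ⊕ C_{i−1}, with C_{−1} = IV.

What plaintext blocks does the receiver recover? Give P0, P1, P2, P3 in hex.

Only C0 changed, to 0x3. In CBC, a change in C_i garbles P_i and flips the same bit in P_{i+1}. Decrypting the received ciphertext:
P0: D(K, 0x3) = 0x2; 0x2 ⊕ 0x3 = 0x1.
P1: D(K, 0x3) = 0x2; 0x2 ⊕ 0x3 = 0x1.
P2: D(K, 0xE) = 0xD; 0xD ⊕ 0x3 = 0xE.
P3: D(K, 0x4) = 0x3; 0x3 ⊕ 0xE = 0xD.
Blocks that differ from the original plaintext: P0, P1.

P0 = 0x1, P1 = 0x1, P2 = 0xE, P3 = 0xD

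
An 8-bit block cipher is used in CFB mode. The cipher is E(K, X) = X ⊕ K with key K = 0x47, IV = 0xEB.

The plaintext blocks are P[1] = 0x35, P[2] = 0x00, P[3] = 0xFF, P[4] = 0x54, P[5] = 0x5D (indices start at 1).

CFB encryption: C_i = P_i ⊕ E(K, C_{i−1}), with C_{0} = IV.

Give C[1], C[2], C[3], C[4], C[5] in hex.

C[1]: E(K, 0xEB) = 0xAC; 0x35 ⊕ 0xAC = 0x99.
C[2]: E(K, 0x99) = 0xDE; 0x00 ⊕ 0xDE = 0xDE.
C[3]: E(K, 0xDE) = 0x99; 0xFF ⊕ 0x99 = 0x66.
C[4]: E(K, 0x66) = 0x21; 0x54 ⊕ 0x21 = 0x75.
C[5]: E(K, 0x75) = 0x32; 0x5D ⊕ 0x32 = 0x6F.

C[1] = 0x99, C[2] = 0xDE, C[3] = 0x66, C[4] = 0x75, C[5] = 0x6F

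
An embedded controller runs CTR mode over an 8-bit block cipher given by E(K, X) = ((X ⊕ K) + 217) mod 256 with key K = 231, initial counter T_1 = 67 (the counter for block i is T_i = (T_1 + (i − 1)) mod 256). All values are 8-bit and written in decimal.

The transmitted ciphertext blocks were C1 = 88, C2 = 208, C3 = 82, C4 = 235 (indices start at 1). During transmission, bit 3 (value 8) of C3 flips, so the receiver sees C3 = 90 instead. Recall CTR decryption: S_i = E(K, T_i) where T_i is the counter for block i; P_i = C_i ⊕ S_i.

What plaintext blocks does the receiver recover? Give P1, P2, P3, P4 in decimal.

Only C3 changed, to 90. In CTR, a change in C_i flips the same bit in P_i only; the keystream is unaffected. Decrypting the received ciphertext:
P1: T = 67, S = E(K, T) = 125; 88 ⊕ 125 = 37.
P2: T = 68, S = E(K, T) = 124; 208 ⊕ 124 = 172.
P3: T = 69, S = E(K, T) = 123; 90 ⊕ 123 = 33.
P4: T = 70, S = E(K, T) = 122; 235 ⊕ 122 = 145.
Blocks that differ from the original plaintext: P3.

P1 = 37, P2 = 172, P3 = 33, P4 = 145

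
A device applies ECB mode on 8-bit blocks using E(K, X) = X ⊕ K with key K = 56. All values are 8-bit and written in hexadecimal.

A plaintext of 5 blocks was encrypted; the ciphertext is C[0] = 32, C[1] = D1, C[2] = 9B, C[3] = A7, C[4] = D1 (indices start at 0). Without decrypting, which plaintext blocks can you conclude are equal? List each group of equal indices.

P[1] = P[4]

ECB encrypts each block independently with the same key, so equal ciphertext blocks imply equal plaintext blocks.
C[1] = C[4] = D1, so P[1] = P[4].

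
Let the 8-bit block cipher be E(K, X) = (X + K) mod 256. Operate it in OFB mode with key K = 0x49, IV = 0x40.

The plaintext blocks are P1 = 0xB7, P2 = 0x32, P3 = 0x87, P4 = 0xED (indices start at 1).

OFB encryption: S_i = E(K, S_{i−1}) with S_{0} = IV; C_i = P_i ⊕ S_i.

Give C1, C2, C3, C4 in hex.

C1 = 0x3E, C2 = 0xE0, C3 = 0x9C, C4 = 0x89

C1: S = E(K, 0x40) = 0x89; 0xB7 ⊕ 0x89 = 0x3E.
C2: S = E(K, 0x89) = 0xD2; 0x32 ⊕ 0xD2 = 0xE0.
C3: S = E(K, 0xD2) = 0x1B; 0x87 ⊕ 0x1B = 0x9C.
C4: S = E(K, 0x1B) = 0x64; 0xED ⊕ 0x64 = 0x89.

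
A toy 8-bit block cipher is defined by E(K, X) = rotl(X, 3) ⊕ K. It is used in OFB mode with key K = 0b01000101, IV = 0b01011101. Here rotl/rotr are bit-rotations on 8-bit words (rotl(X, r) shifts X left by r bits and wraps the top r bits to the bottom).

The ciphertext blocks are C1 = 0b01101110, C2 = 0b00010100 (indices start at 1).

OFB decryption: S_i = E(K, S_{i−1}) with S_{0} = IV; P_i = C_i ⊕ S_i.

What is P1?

P1: S = E(K, 0b01011101) = 0b10101111; 0b01101110 ⊕ 0b10101111 = 0b11000001.

P1 = 0b11000001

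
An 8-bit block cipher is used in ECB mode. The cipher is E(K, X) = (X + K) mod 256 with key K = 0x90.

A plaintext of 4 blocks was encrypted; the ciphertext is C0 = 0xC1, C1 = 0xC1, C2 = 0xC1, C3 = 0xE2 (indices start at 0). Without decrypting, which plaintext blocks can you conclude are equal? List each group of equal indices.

P0 = P1 = P2

ECB encrypts each block independently with the same key, so equal ciphertext blocks imply equal plaintext blocks.
C0 = C1 = C2 = 0xC1, so P0 = P1 = P2.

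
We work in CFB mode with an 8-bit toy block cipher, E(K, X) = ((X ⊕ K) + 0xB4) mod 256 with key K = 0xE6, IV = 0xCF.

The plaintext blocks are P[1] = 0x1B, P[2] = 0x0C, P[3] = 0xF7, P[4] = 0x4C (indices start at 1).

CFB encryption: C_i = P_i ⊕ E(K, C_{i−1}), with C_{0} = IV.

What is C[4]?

C[4] = 0xDB

C[1]: E(K, 0xCF) = 0xDD; 0x1B ⊕ 0xDD = 0xC6.
C[2]: E(K, 0xC6) = 0xD4; 0x0C ⊕ 0xD4 = 0xD8.
C[3]: E(K, 0xD8) = 0xF2; 0xF7 ⊕ 0xF2 = 0x05.
C[4]: E(K, 0x05) = 0x97; 0x4C ⊕ 0x97 = 0xDB.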